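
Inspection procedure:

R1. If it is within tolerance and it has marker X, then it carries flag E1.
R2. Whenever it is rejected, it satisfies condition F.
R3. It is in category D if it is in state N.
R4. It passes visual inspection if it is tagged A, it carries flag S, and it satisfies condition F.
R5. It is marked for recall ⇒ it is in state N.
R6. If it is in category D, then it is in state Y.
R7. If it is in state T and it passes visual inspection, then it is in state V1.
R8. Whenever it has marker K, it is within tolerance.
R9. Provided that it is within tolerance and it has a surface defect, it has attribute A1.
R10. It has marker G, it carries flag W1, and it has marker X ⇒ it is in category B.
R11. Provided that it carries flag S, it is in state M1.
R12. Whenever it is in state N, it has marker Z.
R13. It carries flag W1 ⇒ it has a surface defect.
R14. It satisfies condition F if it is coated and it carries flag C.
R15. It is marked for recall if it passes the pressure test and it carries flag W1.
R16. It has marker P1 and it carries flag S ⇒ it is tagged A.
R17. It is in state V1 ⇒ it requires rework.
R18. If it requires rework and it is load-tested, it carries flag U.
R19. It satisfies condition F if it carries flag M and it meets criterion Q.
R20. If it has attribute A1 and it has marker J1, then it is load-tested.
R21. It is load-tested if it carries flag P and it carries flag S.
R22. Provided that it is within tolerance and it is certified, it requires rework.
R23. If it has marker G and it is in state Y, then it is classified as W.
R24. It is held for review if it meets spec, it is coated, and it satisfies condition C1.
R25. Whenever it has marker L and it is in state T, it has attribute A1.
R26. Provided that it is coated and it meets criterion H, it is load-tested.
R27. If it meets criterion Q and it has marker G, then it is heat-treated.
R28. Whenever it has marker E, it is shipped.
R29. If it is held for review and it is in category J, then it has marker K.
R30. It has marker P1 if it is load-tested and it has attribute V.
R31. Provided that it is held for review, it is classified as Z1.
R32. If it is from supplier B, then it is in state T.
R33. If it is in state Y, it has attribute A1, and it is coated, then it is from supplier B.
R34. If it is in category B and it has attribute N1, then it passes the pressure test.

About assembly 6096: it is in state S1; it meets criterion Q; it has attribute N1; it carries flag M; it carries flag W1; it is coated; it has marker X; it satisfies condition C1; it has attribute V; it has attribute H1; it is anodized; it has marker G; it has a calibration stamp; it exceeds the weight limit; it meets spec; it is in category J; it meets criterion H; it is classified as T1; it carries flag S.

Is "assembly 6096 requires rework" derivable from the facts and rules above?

Yes

By R10 (it has marker G, it carries flag W1, it has marker X): it is in category B.
By R13 (it carries flag W1): it has a surface defect.
By R19 (it carries flag M, it meets criterion Q): it satisfies condition F.
By R24 (it meets spec, it is coated, it satisfies condition C1): it is held for review.
By R26 (it is coated, it meets criterion H): it is load-tested.
By R29 (it is held for review, it is in category J): it has marker K.
By R30 (it is load-tested, it has attribute V): it has marker P1.
By R34 (it is in category B, it has attribute N1): it passes the pressure test.
By R8 (it has marker K): it is within tolerance.
By R9 (it is within tolerance, it has a surface defect): it has attribute A1.
By R15 (it passes the pressure test, it carries flag W1): it is marked for recall.
By R16 (it has marker P1, it carries flag S): it is tagged A.
By R4 (it is tagged A, it carries flag S, it satisfies condition F): it passes visual inspection.
By R5 (it is marked for recall): it is in state N.
By R3 (it is in state N): it is in category D.
By R6 (it is in category D): it is in state Y.
By R33 (it is in state Y, it has attribute A1, it is coated): it is from supplier B.
By R32 (it is from supplier B): it is in state T.
By R7 (it is in state T, it passes visual inspection): it is in state V1.
By R17 (it is in state V1): it requires rework.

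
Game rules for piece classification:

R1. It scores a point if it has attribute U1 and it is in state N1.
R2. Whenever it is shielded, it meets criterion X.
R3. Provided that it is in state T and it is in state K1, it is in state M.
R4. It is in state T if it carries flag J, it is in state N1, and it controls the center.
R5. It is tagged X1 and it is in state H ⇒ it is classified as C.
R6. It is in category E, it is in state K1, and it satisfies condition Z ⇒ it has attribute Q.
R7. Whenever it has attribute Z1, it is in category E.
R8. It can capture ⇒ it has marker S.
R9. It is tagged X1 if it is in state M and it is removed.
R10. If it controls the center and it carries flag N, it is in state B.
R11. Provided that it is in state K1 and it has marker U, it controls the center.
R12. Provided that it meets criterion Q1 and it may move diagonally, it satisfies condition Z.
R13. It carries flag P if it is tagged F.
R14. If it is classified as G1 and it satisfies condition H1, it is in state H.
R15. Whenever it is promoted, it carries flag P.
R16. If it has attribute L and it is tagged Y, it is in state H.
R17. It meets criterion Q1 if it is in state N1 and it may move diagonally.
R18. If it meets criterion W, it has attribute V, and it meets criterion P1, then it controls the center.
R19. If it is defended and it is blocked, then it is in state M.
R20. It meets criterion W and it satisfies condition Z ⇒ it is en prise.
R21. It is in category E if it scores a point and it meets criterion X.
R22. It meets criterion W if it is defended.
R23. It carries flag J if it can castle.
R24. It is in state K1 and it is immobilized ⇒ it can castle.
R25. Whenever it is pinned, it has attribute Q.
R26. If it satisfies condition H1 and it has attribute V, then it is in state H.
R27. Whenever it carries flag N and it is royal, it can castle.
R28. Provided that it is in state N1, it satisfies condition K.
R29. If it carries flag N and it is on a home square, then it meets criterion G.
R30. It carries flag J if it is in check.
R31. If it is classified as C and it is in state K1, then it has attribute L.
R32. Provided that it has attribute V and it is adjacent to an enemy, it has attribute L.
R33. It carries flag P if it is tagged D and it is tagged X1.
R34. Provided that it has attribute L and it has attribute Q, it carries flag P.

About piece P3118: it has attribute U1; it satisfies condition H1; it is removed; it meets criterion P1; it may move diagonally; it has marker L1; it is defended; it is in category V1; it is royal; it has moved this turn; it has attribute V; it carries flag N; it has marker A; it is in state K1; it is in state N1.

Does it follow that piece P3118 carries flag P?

No

Forward chaining from the given facts derives: scores a point, meets criterion Q1, meets criterion W, is in state H, can castle, satisfies condition K, satisfies condition Z, controls the center, is en prise, carries flag J, is in state T, is in state B, is in state M, is tagged X1, is classified as C, has attribute L.
Rules concluding "it carries flag P": R13 needs "it is tagged F"; R15 needs "it is promoted"; R33 needs "it is tagged D"; R34 needs "it has attribute Q" — none of these are established.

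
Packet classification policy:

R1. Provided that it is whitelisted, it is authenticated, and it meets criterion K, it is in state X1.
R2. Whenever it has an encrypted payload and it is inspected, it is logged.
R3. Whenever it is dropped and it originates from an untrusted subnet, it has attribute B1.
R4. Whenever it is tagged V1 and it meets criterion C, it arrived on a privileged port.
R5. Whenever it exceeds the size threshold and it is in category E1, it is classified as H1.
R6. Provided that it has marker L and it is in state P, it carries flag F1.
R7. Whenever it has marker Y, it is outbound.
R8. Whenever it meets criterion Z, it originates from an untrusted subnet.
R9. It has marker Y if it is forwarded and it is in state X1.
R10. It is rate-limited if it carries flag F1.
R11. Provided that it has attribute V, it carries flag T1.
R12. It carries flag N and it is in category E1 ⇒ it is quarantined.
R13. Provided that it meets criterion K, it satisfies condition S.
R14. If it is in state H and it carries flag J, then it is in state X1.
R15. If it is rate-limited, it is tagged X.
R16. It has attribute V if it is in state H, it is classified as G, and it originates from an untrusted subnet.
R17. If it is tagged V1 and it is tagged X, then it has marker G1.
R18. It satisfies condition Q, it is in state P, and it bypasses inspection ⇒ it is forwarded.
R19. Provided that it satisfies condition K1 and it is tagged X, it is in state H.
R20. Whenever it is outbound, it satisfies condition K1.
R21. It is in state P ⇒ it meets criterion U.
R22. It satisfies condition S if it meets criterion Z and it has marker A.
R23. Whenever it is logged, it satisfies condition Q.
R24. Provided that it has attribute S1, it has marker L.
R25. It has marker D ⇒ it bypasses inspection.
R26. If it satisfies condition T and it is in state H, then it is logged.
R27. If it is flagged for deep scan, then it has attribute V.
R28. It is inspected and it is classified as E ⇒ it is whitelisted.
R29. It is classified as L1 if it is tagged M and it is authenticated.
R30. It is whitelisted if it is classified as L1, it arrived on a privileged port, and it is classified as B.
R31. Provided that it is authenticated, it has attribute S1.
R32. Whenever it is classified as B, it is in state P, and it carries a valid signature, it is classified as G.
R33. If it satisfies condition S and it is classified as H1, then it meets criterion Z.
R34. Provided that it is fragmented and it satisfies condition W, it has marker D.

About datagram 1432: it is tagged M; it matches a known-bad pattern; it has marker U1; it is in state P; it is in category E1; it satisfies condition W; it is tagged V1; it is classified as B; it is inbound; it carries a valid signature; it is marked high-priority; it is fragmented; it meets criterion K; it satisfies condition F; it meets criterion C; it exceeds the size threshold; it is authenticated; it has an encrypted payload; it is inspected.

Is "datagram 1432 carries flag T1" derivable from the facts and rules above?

Yes

By R2 (it has an encrypted payload, it is inspected): it is logged.
By R4 (it is tagged V1, it meets criterion C): it arrived on a privileged port.
By R5 (it exceeds the size threshold, it is in category E1): it is classified as H1.
By R13 (it meets criterion K): it satisfies condition S.
By R23 (it is logged): it satisfies condition Q.
By R29 (it is tagged M, it is authenticated): it is classified as L1.
By R30 (it is classified as L1, it arrived on a privileged port, it is classified as B): it is whitelisted.
By R31 (it is authenticated): it has attribute S1.
By R32 (it is classified as B, it is in state P, it carries a valid signature): it is classified as G.
By R33 (it satisfies condition S, it is classified as H1): it meets criterion Z.
By R34 (it is fragmented, it satisfies condition W): it has marker D.
By R1 (it is whitelisted, it is authenticated, it meets criterion K): it is in state X1.
By R8 (it meets criterion Z): it originates from an untrusted subnet.
By R24 (it has attribute S1): it has marker L.
By R25 (it has marker D): it bypasses inspection.
By R6 (it has marker L, it is in state P): it carries flag F1.
By R10 (it carries flag F1): it is rate-limited.
By R15 (it is rate-limited): it is tagged X.
By R18 (it satisfies condition Q, it is in state P, it bypasses inspection): it is forwarded.
By R9 (it is forwarded, it is in state X1): it has marker Y.
By R7 (it has marker Y): it is outbound.
By R20 (it is outbound): it satisfies condition K1.
By R19 (it satisfies condition K1, it is tagged X): it is in state H.
By R16 (it is in state H, it is classified as G, it originates from an untrusted subnet): it has attribute V.
By R11 (it has attribute V): it carries flag T1.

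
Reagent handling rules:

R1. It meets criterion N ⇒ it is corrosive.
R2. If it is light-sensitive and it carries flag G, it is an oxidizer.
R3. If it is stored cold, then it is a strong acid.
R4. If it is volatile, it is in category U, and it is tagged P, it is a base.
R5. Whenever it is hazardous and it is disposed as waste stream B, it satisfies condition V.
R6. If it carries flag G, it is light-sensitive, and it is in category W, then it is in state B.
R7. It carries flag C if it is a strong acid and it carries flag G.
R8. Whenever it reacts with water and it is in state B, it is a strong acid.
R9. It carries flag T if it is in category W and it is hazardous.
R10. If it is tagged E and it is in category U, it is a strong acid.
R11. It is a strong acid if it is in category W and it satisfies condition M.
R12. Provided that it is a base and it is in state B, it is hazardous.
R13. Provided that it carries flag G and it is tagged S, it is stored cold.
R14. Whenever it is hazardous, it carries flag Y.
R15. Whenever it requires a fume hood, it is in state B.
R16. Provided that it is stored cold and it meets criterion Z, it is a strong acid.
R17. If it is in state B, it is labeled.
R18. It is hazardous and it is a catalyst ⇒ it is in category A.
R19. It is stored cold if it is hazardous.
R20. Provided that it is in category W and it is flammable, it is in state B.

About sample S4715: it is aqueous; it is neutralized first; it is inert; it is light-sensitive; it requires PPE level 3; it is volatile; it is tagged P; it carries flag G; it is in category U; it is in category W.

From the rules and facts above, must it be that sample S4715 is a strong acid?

By R4 (it is volatile, it is in category U, it is tagged P): it is a base.
By R6 (it carries flag G, it is light-sensitive, it is in category W): it is in state B.
By R12 (it is a base, it is in state B): it is hazardous.
By R19 (it is hazardous): it is stored cold.
By R3 (it is stored cold): it is a strong acid.

Yes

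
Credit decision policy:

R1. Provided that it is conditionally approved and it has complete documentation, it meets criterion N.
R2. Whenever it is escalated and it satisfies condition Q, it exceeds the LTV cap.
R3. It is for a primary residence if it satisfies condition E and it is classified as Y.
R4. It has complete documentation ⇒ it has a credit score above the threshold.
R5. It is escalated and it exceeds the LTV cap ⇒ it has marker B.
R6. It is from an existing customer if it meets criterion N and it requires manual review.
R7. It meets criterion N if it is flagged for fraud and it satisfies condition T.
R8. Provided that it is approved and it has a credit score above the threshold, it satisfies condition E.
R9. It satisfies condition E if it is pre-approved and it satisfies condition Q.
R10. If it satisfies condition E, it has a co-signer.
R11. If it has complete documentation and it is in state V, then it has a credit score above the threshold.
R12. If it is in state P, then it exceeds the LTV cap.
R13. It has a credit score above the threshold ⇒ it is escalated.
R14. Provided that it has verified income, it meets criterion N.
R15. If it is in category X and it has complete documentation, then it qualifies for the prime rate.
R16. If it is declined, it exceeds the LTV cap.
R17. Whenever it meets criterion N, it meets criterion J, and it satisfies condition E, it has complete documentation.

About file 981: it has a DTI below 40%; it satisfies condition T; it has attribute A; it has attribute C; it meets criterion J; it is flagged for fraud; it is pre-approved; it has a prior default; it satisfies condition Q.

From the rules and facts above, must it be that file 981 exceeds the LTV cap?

Yes

By R7 (it is flagged for fraud, it satisfies condition T): it meets criterion N.
By R9 (it is pre-approved, it satisfies condition Q): it satisfies condition E.
By R17 (it meets criterion N, it meets criterion J, it satisfies condition E): it has complete documentation.
By R4 (it has complete documentation): it has a credit score above the threshold.
By R13 (it has a credit score above the threshold): it is escalated.
By R2 (it is escalated, it satisfies condition Q): it exceeds the LTV cap.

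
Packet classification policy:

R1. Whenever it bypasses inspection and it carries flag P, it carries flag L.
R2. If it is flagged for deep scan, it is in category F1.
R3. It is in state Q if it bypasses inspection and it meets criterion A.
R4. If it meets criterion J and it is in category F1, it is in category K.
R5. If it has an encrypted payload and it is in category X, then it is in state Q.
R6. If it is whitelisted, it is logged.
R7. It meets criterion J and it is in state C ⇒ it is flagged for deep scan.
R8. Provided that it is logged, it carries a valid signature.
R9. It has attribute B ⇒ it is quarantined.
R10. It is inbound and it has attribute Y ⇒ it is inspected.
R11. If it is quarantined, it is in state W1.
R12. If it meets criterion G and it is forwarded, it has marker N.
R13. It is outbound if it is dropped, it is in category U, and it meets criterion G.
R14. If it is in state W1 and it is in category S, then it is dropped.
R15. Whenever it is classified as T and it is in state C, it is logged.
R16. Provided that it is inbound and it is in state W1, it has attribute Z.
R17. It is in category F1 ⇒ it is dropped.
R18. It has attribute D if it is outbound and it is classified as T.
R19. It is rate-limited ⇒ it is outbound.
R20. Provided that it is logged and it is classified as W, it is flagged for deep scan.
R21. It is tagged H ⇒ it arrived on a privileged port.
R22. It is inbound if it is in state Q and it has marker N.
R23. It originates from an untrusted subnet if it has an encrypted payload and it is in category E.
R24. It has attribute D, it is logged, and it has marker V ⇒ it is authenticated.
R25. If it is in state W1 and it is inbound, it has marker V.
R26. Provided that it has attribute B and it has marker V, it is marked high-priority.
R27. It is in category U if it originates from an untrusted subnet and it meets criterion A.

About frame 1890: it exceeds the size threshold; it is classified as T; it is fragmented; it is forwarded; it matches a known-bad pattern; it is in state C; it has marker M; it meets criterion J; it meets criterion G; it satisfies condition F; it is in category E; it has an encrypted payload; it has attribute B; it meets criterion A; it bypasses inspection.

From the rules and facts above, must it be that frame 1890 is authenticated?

Yes

By R3 (it bypasses inspection, it meets criterion A): it is in state Q.
By R7 (it meets criterion J, it is in state C): it is flagged for deep scan.
By R9 (it has attribute B): it is quarantined.
By R11 (it is quarantined): it is in state W1.
By R12 (it meets criterion G, it is forwarded): it has marker N.
By R15 (it is classified as T, it is in state C): it is logged.
By R22 (it is in state Q, it has marker N): it is inbound.
By R23 (it has an encrypted payload, it is in category E): it originates from an untrusted subnet.
By R25 (it is in state W1, it is inbound): it has marker V.
By R27 (it originates from an untrusted subnet, it meets criterion A): it is in category U.
By R2 (it is flagged for deep scan): it is in category F1.
By R17 (it is in category F1): it is dropped.
By R13 (it is dropped, it is in category U, it meets criterion G): it is outbound.
By R18 (it is outbound, it is classified as T): it has attribute D.
By R24 (it has attribute D, it is logged, it has marker V): it is authenticated.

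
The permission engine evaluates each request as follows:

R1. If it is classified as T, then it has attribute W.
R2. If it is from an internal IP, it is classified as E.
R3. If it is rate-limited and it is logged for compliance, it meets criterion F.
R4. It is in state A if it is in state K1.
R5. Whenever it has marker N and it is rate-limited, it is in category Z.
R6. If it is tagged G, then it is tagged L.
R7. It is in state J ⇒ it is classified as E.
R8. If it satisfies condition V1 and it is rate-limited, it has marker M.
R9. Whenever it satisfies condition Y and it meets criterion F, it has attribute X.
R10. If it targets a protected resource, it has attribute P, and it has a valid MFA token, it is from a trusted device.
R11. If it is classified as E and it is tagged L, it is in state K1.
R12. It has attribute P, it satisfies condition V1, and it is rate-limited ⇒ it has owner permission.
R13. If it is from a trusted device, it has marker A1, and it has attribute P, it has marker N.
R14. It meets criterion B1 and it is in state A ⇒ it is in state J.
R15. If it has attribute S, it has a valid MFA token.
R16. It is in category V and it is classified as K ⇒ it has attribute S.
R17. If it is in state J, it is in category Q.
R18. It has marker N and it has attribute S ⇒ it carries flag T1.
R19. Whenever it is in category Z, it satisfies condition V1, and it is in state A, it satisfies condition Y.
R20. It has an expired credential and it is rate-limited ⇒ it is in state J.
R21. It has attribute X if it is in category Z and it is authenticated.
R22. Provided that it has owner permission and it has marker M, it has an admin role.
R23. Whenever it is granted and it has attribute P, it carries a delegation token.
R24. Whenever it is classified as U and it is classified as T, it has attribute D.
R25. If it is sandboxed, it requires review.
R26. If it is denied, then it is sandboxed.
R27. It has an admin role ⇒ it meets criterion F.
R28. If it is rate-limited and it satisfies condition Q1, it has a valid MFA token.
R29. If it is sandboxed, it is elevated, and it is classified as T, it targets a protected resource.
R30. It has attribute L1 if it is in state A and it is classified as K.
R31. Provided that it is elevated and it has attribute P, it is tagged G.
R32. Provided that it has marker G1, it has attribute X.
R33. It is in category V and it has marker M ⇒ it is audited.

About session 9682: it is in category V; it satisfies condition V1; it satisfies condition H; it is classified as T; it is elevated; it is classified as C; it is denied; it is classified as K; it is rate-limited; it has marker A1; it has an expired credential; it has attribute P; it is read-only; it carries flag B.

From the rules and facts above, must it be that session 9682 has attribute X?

Yes

By R8 (it satisfies condition V1, it is rate-limited): it has marker M.
By R12 (it has attribute P, it satisfies condition V1, it is rate-limited): it has owner permission.
By R16 (it is in category V, it is classified as K): it has attribute S.
By R20 (it has an expired credential, it is rate-limited): it is in state J.
By R22 (it has owner permission, it has marker M): it has an admin role.
By R26 (it is denied): it is sandboxed.
By R27 (it has an admin role): it meets criterion F.
By R29 (it is sandboxed, it is elevated, it is classified as T): it targets a protected resource.
By R31 (it is elevated, it has attribute P): it is tagged G.
By R6 (it is tagged G): it is tagged L.
By R7 (it is in state J): it is classified as E.
By R11 (it is classified as E, it is tagged L): it is in state K1.
By R15 (it has attribute S): it has a valid MFA token.
By R4 (it is in state K1): it is in state A.
By R10 (it targets a protected resource, it has attribute P, it has a valid MFA token): it is from a trusted device.
By R13 (it is from a trusted device, it has marker A1, it has attribute P): it has marker N.
By R5 (it has marker N, it is rate-limited): it is in category Z.
By R19 (it is in category Z, it satisfies condition V1, it is in state A): it satisfies condition Y.
By R9 (it satisfies condition Y, it meets criterion F): it has attribute X.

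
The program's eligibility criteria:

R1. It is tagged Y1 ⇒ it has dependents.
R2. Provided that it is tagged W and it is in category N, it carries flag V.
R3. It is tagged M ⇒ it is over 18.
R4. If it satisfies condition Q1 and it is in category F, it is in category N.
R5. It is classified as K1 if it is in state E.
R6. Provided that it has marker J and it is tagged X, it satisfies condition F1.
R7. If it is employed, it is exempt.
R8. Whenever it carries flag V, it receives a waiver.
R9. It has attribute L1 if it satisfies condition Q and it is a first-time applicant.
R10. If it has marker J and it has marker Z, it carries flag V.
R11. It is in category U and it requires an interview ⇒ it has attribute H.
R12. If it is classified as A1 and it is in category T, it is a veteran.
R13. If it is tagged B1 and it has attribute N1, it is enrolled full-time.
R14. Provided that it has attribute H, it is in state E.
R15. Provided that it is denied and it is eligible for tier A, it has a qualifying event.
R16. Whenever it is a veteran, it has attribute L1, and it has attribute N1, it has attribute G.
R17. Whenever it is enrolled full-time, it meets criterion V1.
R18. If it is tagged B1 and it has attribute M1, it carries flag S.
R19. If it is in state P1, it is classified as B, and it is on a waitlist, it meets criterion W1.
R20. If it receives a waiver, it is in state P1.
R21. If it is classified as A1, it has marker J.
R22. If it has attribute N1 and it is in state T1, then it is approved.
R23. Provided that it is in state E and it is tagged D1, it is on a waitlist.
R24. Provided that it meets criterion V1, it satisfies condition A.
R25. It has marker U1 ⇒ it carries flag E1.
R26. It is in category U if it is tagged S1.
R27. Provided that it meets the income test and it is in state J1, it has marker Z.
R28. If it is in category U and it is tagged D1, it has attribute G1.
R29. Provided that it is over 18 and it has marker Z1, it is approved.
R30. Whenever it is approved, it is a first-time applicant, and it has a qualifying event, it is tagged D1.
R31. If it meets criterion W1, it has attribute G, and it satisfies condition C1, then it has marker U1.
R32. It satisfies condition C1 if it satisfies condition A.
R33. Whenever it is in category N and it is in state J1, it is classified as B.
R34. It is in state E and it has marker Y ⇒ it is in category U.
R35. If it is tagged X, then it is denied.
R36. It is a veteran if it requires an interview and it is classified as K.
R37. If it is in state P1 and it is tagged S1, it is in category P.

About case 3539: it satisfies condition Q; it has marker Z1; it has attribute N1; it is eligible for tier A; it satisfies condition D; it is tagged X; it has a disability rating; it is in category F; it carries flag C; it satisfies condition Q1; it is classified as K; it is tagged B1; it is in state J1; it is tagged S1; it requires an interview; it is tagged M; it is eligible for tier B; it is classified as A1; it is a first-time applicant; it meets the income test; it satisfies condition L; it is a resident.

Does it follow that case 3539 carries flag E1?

By R3 (it is tagged M): it is over 18.
By R4 (it satisfies condition Q1, it is in category F): it is in category N.
By R9 (it satisfies condition Q, it is a first-time applicant): it has attribute L1.
By R13 (it is tagged B1, it has attribute N1): it is enrolled full-time.
By R17 (it is enrolled full-time): it meets criterion V1.
By R21 (it is classified as A1): it has marker J.
By R24 (it meets criterion V1): it satisfies condition A.
By R26 (it is tagged S1): it is in category U.
By R27 (it meets the income test, it is in state J1): it has marker Z.
By R29 (it is over 18, it has marker Z1): it is approved.
By R32 (it satisfies condition A): it satisfies condition C1.
By R33 (it is in category N, it is in state J1): it is classified as B.
By R35 (it is tagged X): it is denied.
By R36 (it requires an interview, it is classified as K): it is a veteran.
By R10 (it has marker J, it has marker Z): it carries flag V.
By R11 (it is in category U, it requires an interview): it has attribute H.
By R14 (it has attribute H): it is in state E.
By R15 (it is denied, it is eligible for tier A): it has a qualifying event.
By R16 (it is a veteran, it has attribute L1, it has attribute N1): it has attribute G.
By R30 (it is approved, it is a first-time applicant, it has a qualifying event): it is tagged D1.
By R8 (it carries flag V): it receives a waiver.
By R20 (it receives a waiver): it is in state P1.
By R23 (it is in state E, it is tagged D1): it is on a waitlist.
By R19 (it is in state P1, it is classified as B, it is on a waitlist): it meets criterion W1.
By R31 (it meets criterion W1, it has attribute G, it satisfies condition C1): it has marker U1.
By R25 (it has marker U1): it carries flag E1.

Yes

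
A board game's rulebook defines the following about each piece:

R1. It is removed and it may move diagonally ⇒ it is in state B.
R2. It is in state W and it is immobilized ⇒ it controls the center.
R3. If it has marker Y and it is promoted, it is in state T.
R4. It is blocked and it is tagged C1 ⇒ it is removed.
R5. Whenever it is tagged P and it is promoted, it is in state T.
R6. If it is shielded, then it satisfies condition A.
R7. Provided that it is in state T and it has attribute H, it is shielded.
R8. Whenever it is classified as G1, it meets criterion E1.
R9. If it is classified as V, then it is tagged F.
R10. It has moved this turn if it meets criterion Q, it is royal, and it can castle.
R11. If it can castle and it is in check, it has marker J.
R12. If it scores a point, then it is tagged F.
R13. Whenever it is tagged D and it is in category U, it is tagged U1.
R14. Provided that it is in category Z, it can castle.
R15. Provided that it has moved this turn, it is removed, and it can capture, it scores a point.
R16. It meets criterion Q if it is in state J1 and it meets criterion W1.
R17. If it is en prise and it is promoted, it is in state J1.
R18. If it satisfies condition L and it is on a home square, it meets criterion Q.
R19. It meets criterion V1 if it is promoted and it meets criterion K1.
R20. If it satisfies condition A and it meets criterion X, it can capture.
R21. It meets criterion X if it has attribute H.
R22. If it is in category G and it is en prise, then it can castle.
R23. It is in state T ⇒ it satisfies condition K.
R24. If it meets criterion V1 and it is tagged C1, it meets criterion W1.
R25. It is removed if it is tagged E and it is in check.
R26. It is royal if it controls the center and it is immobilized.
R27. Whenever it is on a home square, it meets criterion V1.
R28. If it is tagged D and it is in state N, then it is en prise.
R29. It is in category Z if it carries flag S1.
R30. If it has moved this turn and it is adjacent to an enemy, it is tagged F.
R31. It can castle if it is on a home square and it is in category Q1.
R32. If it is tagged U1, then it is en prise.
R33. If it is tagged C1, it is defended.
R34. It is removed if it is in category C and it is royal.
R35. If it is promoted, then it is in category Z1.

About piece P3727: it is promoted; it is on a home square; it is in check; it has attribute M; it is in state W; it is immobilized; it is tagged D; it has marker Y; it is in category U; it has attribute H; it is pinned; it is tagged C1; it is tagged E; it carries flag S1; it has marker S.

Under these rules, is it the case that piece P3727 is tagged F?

By R2 (it is in state W, it is immobilized): it controls the center.
By R3 (it has marker Y, it is promoted): it is in state T.
By R7 (it is in state T, it has attribute H): it is shielded.
By R13 (it is tagged D, it is in category U): it is tagged U1.
By R21 (it has attribute H): it meets criterion X.
By R25 (it is tagged E, it is in check): it is removed.
By R26 (it controls the center, it is immobilized): it is royal.
By R27 (it is on a home square): it meets criterion V1.
By R29 (it carries flag S1): it is in category Z.
By R32 (it is tagged U1): it is en prise.
By R6 (it is shielded): it satisfies condition A.
By R14 (it is in category Z): it can castle.
By R17 (it is en prise, it is promoted): it is in state J1.
By R20 (it satisfies condition A, it meets criterion X): it can capture.
By R24 (it meets criterion V1, it is tagged C1): it meets criterion W1.
By R16 (it is in state J1, it meets criterion W1): it meets criterion Q.
By R10 (it meets criterion Q, it is royal, it can castle): it has moved this turn.
By R15 (it has moved this turn, it is removed, it can capture): it scores a point.
By R12 (it scores a point): it is tagged F.

Yes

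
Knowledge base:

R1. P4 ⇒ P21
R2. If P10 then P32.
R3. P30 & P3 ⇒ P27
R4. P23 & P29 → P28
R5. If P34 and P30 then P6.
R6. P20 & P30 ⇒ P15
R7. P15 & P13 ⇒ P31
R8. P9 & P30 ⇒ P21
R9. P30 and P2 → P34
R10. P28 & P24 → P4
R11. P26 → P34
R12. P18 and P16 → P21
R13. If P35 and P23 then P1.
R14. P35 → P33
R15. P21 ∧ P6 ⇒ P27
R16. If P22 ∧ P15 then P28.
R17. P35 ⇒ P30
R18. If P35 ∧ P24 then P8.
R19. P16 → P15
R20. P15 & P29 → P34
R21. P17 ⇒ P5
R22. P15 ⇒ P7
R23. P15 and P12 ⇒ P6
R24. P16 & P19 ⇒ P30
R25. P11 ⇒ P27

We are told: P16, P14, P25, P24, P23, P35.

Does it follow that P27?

No

Forward chaining from the given facts derives: P1, P33, P30, P8, P15, P7.
Rules concluding P27: R3 needs P3; R15 needs P21; R25 needs P11 — none of these are established.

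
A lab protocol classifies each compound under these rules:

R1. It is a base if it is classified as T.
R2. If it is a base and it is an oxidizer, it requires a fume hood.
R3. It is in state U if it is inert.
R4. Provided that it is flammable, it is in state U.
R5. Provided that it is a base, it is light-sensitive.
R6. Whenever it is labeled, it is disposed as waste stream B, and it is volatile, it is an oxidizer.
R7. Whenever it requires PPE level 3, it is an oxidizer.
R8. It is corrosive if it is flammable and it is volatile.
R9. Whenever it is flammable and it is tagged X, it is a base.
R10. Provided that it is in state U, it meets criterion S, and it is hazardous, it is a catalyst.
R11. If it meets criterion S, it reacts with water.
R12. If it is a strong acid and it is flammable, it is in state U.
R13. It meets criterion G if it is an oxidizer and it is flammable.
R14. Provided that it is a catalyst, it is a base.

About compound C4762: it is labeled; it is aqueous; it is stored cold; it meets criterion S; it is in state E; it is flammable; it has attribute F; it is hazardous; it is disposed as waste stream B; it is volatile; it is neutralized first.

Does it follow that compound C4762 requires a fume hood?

By R4 (it is flammable): it is in state U.
By R6 (it is labeled, it is disposed as waste stream B, it is volatile): it is an oxidizer.
By R10 (it is in state U, it meets criterion S, it is hazardous): it is a catalyst.
By R14 (it is a catalyst): it is a base.
By R2 (it is a base, it is an oxidizer): it requires a fume hood.

Yes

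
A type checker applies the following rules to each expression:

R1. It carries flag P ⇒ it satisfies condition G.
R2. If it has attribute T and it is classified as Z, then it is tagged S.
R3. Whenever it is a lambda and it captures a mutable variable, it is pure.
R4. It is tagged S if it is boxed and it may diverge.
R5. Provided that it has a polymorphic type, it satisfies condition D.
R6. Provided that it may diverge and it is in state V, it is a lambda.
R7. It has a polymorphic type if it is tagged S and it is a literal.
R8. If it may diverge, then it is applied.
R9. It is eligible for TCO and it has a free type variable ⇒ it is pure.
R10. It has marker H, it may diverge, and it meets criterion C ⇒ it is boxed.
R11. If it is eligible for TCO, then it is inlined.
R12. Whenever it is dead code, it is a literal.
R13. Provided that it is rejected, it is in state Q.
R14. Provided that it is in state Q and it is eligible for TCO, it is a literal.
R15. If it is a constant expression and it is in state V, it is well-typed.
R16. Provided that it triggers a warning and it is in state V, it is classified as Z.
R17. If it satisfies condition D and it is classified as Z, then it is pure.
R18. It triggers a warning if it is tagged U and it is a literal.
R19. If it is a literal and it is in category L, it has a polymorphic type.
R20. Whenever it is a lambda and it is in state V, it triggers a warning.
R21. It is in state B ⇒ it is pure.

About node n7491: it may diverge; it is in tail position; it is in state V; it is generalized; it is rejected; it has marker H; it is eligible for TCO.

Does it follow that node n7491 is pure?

Forward chaining from the given facts derives: is a lambda, is applied, is inlined, is in state Q, is a literal, triggers a warning, is classified as Z.
Rules concluding "it is pure": R3 needs "it captures a mutable variable"; R9 needs "it has a free type variable"; R17 needs "it satisfies condition D"; R21 needs "it is in state B" — none of these are established.

No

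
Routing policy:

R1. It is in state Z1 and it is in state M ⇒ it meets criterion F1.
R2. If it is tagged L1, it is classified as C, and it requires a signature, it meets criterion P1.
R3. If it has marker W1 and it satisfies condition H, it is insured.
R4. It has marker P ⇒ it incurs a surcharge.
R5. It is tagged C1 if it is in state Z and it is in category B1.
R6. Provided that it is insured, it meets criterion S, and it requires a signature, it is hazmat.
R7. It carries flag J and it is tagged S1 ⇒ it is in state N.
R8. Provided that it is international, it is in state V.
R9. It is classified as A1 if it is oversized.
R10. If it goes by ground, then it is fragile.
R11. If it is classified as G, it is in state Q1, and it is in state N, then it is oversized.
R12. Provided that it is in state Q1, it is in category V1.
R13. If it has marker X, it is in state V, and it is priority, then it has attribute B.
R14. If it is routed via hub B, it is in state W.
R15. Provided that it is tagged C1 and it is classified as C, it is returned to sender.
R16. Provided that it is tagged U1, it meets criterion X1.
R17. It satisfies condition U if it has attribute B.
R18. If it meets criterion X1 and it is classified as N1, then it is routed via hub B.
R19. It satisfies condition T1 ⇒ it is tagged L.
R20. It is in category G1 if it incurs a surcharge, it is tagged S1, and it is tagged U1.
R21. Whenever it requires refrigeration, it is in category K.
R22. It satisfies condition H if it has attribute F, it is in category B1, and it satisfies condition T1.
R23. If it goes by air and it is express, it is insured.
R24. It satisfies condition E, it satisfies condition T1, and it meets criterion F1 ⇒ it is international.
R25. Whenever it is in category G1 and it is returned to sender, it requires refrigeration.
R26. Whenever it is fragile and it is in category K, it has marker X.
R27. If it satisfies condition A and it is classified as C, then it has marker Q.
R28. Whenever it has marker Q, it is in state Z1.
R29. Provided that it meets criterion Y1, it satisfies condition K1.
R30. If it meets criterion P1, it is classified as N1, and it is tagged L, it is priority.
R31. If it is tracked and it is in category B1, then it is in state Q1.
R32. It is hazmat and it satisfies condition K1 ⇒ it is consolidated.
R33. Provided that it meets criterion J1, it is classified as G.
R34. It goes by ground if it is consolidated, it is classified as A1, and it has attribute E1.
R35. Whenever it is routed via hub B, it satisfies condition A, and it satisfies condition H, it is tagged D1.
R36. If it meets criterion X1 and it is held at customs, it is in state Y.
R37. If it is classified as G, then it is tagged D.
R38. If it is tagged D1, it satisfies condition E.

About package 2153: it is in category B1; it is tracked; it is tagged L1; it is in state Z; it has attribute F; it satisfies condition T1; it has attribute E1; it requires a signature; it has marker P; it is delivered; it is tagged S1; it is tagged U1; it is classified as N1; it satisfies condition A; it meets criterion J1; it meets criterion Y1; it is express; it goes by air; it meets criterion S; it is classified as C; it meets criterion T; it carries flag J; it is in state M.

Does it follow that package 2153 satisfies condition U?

By R2 (it is tagged L1, it is classified as C, it requires a signature): it meets criterion P1.
By R4 (it has marker P): it incurs a surcharge.
By R5 (it is in state Z, it is in category B1): it is tagged C1.
By R7 (it carries flag J, it is tagged S1): it is in state N.
By R15 (it is tagged C1, it is classified as C): it is returned to sender.
By R16 (it is tagged U1): it meets criterion X1.
By R18 (it meets criterion X1, it is classified as N1): it is routed via hub B.
By R19 (it satisfies condition T1): it is tagged L.
By R20 (it incurs a surcharge, it is tagged S1, it is tagged U1): it is in category G1.
By R22 (it has attribute F, it is in category B1, it satisfies condition T1): it satisfies condition H.
By R23 (it goes by air, it is express): it is insured.
By R25 (it is in category G1, it is returned to sender): it requires refrigeration.
By R27 (it satisfies condition A, it is classified as C): it has marker Q.
By R28 (it has marker Q): it is in state Z1.
By R29 (it meets criterion Y1): it satisfies condition K1.
By R30 (it meets criterion P1, it is classified as N1, it is tagged L): it is priority.
By R31 (it is tracked, it is in category B1): it is in state Q1.
By R33 (it meets criterion J1): it is classified as G.
By R35 (it is routed via hub B, it satisfies condition A, it satisfies condition H): it is tagged D1.
By R38 (it is tagged D1): it satisfies condition E.
By R1 (it is in state Z1, it is in state M): it meets criterion F1.
By R6 (it is insured, it meets criterion S, it requires a signature): it is hazmat.
By R11 (it is classified as G, it is in state Q1, it is in state N): it is oversized.
By R21 (it requires refrigeration): it is in category K.
By R24 (it satisfies condition E, it satisfies condition T1, it meets criterion F1): it is international.
By R32 (it is hazmat, it satisfies condition K1): it is consolidated.
By R8 (it is international): it is in state V.
By R9 (it is oversized): it is classified as A1.
By R34 (it is consolidated, it is classified as A1, it has attribute E1): it goes by ground.
By R10 (it goes by ground): it is fragile.
By R26 (it is fragile, it is in category K): it has marker X.
By R13 (it has marker X, it is in state V, it is priority): it has attribute B.
By R17 (it has attribute B): it satisfies condition U.

Yes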